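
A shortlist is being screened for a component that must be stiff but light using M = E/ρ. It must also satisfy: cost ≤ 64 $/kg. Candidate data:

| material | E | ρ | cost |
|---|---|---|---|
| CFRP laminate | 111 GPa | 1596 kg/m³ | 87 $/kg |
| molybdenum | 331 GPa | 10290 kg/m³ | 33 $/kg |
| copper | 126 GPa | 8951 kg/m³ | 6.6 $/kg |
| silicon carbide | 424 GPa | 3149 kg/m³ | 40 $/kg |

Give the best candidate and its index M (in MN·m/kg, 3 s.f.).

silicon carbide, M = 135 MN·m/kg

Screen on constraints: cost ≤ 64 $/kg. Survivors: molybdenum, copper, silicon carbide.
Per-candidate index values:
  silicon carbide: M = 135 MN·m/kg
  molybdenum: M = 32.2 MN·m/kg
  copper: M = 14.1 MN·m/kg
Silicon carbide has the largest M.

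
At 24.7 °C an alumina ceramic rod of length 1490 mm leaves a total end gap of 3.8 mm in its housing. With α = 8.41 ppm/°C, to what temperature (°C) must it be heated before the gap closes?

α·L₀·ΔT = 3.8 mm ⇒ ΔT = 3.8 / (8.41×10⁻⁶ × 1490.0) = 303.3 K.
T = 24.7 + 303.3 = 328.0 °C.

328 °C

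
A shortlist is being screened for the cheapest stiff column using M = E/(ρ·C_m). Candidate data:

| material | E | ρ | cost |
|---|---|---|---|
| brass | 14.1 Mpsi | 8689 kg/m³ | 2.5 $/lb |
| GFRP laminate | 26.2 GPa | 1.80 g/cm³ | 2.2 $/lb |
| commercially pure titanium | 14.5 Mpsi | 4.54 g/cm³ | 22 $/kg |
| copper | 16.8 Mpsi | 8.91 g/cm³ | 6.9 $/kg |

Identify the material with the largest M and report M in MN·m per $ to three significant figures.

GFRP laminate, M = 3.00 MN·m per $

In SI units:
  brass: E = 97.22 GPa, ρ = 8689 kg/m³, cost = 5.511 $/kg
  GFRP laminate: E = 26.20 GPa, ρ = 1800 kg/m³, cost = 4.850 $/kg
  commercially pure titanium: E = 99.97 GPa, ρ = 4540 kg/m³, cost = 22.00 $/kg
  copper: E = 115.8 GPa, ρ = 8910 kg/m³, cost = 6.900 $/kg
  GFRP laminate: M = 3.00 MN·m per $
  brass: M = 2.03 MN·m per $
  copper: M = 1.88 MN·m per $
  commercially pure titanium: M = 1.00 MN·m per $
The maximum is for GFRP laminate.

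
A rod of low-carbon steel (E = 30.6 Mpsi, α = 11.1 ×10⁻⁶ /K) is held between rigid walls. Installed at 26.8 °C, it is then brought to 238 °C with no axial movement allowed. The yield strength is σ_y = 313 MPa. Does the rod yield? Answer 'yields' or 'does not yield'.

E = 30.6 Mpsi = 211.0 GPa.
ΔT = 211.2 K. Constrained thermal stress σ = E·α·ΔT = 211.0×10³ MPa × 11.1×10⁻⁶ × 211.2 = 495 MPa (compressive).
Compare to σ_y = 313 MPa: σ ≥ σ_y, so it yields.

yields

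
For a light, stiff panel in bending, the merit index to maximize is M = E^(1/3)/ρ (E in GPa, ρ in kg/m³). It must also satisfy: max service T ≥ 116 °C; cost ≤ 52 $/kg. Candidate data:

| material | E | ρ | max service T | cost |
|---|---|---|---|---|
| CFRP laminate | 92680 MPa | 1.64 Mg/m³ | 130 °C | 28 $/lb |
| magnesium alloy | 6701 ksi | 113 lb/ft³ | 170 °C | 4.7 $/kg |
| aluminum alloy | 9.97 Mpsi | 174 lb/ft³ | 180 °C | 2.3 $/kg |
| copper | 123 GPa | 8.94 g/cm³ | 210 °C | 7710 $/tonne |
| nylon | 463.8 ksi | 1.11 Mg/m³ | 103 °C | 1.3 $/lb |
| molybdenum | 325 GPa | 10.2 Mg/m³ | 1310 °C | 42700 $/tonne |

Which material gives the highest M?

Screen on constraints: max service T ≥ 116 °C; cost ≤ 52 $/kg. Survivors: magnesium alloy, aluminum alloy, copper, molybdenum.
Normalizing units and computing the index:
  magnesium alloy: E = 46.20 GPa, ρ = 1810 kg/m³
  aluminum alloy: E = 68.74 GPa, ρ = 2787 kg/m³
  copper: E = 123.0 GPa, ρ = 8940 kg/m³
  molybdenum: E = 325.0 GPa, ρ = 10200 kg/m³
  magnesium alloy: M = 1.98×10⁻³
  aluminum alloy: M = 1.47×10⁻³
  molybdenum: M = 0.674×10⁻³
  copper: M = 0.556×10⁻³
Magnesium alloy ranks first.

magnesium alloy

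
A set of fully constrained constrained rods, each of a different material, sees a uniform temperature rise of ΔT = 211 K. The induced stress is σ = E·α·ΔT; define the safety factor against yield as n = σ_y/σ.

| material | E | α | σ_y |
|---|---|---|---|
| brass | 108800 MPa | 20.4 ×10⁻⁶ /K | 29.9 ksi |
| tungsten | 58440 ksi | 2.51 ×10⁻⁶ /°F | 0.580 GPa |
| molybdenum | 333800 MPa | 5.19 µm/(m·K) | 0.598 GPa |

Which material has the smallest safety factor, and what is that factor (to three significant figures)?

Per material, after unit conversion:
  brass: E = 108.8, α = 20.4, σ_y = 206.2 → σ = 468 MPa, n = 0.440
  tungsten: E = 402.9, α = 4.52, σ_y = 580.0 → σ = 384 MPa, n = 1.51
  molybdenum: E = 333.8, α = 5.19, σ_y = 598.0 → σ = 366 MPa, n = 1.64
The minimum is brass at n = 0.440.

brass, n = 0.440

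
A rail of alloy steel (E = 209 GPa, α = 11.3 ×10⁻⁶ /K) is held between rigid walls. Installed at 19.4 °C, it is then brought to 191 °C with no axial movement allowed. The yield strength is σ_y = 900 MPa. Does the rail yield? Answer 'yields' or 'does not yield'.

ΔT = 171.6 K. Constrained thermal stress σ = E·α·ΔT = 209.0×10³ MPa × 11.3×10⁻⁶ × 171.6 = 405 MPa (compressive).
Compare to σ_y = 900 MPa: σ < σ_y, so it does not yield.

does not yield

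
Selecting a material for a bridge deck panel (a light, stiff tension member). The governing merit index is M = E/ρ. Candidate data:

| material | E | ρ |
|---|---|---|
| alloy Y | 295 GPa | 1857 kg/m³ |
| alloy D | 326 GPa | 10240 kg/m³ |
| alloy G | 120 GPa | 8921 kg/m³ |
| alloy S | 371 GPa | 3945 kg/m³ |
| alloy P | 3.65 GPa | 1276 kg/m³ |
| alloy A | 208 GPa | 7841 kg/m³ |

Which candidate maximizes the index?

Per-candidate index values:
  alloy Y: M = 159 MN·m/kg
  alloy S: M = 94.0 MN·m/kg
  alloy D: M = 31.8 MN·m/kg
  alloy A: M = 26.5 MN·m/kg
  alloy G: M = 13.5 MN·m/kg
  alloy P: M = 2.86 MN·m/kg
Alloy Y ranks first.

alloy Y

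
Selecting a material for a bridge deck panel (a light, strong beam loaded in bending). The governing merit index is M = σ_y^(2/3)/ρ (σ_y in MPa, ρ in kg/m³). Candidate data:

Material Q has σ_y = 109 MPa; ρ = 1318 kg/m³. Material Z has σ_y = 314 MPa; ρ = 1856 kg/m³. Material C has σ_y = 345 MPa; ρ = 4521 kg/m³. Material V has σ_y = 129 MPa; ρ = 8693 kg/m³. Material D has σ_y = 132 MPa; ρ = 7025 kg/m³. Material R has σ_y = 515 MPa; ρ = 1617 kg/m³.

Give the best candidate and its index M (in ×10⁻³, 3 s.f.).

Per-candidate index values:
  material R: M = 39.7×10⁻³
  material Z: M = 24.9×10⁻³
  material Q: M = 17.3×10⁻³
  material C: M = 10.9×10⁻³
  material D: M = 3.69×10⁻³
  material V: M = 2.94×10⁻³
Highest index: material R.

material R, M = 39.7×10⁻³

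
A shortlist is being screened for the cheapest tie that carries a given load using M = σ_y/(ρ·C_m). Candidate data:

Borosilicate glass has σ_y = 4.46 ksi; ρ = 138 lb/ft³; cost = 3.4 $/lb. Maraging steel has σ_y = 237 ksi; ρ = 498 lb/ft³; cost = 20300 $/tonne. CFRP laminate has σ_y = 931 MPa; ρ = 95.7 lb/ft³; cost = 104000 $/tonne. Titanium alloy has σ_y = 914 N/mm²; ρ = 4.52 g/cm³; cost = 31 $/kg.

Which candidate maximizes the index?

maraging steel

Normalizing units and computing the index:
  borosilicate glass: σ_y = 30.75 MPa, ρ = 2211 kg/m³, cost = 7.496 $/kg
  maraging steel: σ_y = 1634 MPa, ρ = 7977 kg/m³, cost = 20.30 $/kg
  CFRP laminate: σ_y = 931.0 MPa, ρ = 1533 kg/m³, cost = 104.0 $/kg
  titanium alloy: σ_y = 914.0 MPa, ρ = 4520 kg/m³, cost = 31.00 $/kg
  maraging steel: M = 10.1 kN·m per $
  titanium alloy: M = 6.52 kN·m per $
  CFRP laminate: M = 5.84 kN·m per $
  borosilicate glass: M = 1.86 kN·m per $
The maximum is for maraging steel.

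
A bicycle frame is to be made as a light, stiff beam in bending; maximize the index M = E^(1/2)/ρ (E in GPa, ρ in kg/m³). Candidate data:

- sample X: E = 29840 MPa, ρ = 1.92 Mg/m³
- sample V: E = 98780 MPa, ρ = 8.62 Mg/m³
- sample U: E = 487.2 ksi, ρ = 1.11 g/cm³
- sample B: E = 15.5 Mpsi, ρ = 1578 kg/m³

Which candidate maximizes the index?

Putting every candidate on a common basis:
  sample X: E = 29.84 GPa, ρ = 1920 kg/m³
  sample V: E = 98.78 GPa, ρ = 8620 kg/m³
  sample U: E = 3.359 GPa, ρ = 1110 kg/m³
  sample B: E = 106.9 GPa, ρ = 1578 kg/m³
  sample B: M = 6.55×10⁻³
  sample X: M = 2.85×10⁻³
  sample U: M = 1.65×10⁻³
  sample V: M = 1.15×10⁻³
Sample B ranks first.

sample B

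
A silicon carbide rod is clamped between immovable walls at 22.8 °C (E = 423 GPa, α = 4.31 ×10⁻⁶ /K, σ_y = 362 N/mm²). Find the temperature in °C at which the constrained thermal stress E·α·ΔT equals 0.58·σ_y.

σ_y = 362 N/mm² = 362.0 MPa.
E·α·ΔT = 210.0 MPa ⇒ ΔT = 210.0 / (423.0×10³ × 4.31×10⁻⁶) = 115.2 K.
T = 22.8 + 115.2 = 138.0 °C.

138 °C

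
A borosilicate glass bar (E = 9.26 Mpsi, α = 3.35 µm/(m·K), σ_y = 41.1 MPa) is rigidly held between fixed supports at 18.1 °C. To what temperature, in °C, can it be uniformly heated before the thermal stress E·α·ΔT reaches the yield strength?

210 °C

E = 9.26 Mpsi = 63.85 GPa.
E·α·ΔT = 41.10 MPa ⇒ ΔT = 41.10 / (63.85×10³ × 3.35×10⁻⁶) = 192.2 K.
T = 18.1 + 192.2 = 210.3 °C.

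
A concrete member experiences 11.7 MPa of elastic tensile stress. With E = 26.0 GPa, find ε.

4.50×10⁻⁴

ε = σ/E = 11.7 / 26000 = 4.50×10⁻⁴.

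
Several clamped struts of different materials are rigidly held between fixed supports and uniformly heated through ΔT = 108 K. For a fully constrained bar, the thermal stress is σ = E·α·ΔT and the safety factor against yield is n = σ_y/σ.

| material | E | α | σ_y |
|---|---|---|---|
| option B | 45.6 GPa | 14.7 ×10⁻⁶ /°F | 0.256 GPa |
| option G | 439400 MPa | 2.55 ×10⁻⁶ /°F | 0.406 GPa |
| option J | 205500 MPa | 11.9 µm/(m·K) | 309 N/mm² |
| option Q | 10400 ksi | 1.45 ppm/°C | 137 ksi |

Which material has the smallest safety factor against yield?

option J

Converting E to GPa, α to ×10⁻⁶/K, σ_y to MPa, then σ and n for each:
  option B: E = 45.60, α = 26.5, σ_y = 256.0 → σ = 130 MPa, n = 1.96
  option G: E = 439.4, α = 4.59, σ_y = 406.0 → σ = 218 MPa, n = 1.86
  option J: E = 205.5, α = 11.9, σ_y = 309.0 → σ = 264 MPa, n = 1.17
  option Q: E = 71.71, α = 1.45, σ_y = 944.6 → σ = 11.2 MPa, n = 84.1
Smallest n: option J with n = 1.17.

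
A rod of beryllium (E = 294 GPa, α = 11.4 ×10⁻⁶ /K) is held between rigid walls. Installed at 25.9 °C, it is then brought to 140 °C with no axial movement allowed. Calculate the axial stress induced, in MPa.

382 MPa

ΔT = 114.1 K. Constrained thermal stress σ = E·α·ΔT = 294.0×10³ MPa × 11.4×10⁻⁶ × 114.1 = 382 MPa (compressive).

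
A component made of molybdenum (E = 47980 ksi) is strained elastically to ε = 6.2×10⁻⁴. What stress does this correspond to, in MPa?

E = 47980 ksi = 330.8 GPa.
σ = E·ε = 330800 MPa × 6.2×10⁻⁴ = 205 MPa.

205 MPa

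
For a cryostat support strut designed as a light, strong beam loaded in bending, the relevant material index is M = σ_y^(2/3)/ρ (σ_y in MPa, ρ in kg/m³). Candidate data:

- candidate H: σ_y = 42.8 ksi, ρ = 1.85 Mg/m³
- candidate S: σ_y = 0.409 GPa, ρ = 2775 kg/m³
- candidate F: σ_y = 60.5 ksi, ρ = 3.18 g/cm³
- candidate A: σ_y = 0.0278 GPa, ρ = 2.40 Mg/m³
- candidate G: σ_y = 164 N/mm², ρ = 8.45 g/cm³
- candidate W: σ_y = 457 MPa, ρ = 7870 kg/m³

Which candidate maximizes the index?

In SI units:
  candidate H: σ_y = 295.1 MPa, ρ = 1850 kg/m³
  candidate S: σ_y = 409.0 MPa, ρ = 2775 kg/m³
  candidate F: σ_y = 417.1 MPa, ρ = 3180 kg/m³
  candidate A: σ_y = 27.80 MPa, ρ = 2400 kg/m³
  candidate G: σ_y = 164.0 MPa, ρ = 8450 kg/m³
  candidate W: σ_y = 457.0 MPa, ρ = 7870 kg/m³
  candidate H: M = 24.0×10⁻³
  candidate S: M = 19.9×10⁻³
  candidate F: M = 17.6×10⁻³
  candidate W: M = 7.54×10⁻³
  candidate A: M = 3.82×10⁻³
  candidate G: M = 3.55×10⁻³
The maximum is for candidate H.

candidate H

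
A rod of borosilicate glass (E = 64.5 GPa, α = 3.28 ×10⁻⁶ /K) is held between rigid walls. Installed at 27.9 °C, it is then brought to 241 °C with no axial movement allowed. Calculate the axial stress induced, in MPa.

ΔT = 213.1 K. Constrained thermal stress σ = E·α·ΔT = 64.50×10³ MPa × 3.28×10⁻⁶ × 213.1 = 45.1 MPa (compressive).

45.1 MPa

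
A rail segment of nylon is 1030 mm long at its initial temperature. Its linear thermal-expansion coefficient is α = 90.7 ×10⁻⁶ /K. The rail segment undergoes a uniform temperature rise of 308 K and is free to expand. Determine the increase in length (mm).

28.8 mm

ΔL = α·L₀·ΔT = 90.7×10⁻⁶ × 1030 mm × 308.0 K = 28.8 mm.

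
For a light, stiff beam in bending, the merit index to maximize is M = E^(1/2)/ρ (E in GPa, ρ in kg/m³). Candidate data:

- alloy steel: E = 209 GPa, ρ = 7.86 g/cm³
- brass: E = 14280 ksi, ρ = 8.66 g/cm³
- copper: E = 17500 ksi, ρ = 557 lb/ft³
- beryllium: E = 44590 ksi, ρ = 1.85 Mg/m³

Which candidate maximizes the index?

beryllium

Convert each candidate to consistent units, then evaluate M:
  alloy steel: E = 209.0 GPa, ρ = 7860 kg/m³
  brass: E = 98.46 GPa, ρ = 8660 kg/m³
  copper: E = 120.7 GPa, ρ = 8922 kg/m³
  beryllium: E = 307.4 GPa, ρ = 1850 kg/m³
  beryllium: M = 9.48×10⁻³
  alloy steel: M = 1.84×10⁻³
  copper: M = 1.23×10⁻³
  brass: M = 1.15×10⁻³
The maximum is for beryllium.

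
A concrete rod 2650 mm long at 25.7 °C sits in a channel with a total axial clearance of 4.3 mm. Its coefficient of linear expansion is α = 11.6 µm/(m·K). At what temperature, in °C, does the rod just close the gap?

α·L₀·ΔT = 4.3 mm ⇒ ΔT = 4.3 / (11.6×10⁻⁶ × 2650.0) = 139.9 K.
T = 25.7 + 139.9 = 165.6 °C.

166 °C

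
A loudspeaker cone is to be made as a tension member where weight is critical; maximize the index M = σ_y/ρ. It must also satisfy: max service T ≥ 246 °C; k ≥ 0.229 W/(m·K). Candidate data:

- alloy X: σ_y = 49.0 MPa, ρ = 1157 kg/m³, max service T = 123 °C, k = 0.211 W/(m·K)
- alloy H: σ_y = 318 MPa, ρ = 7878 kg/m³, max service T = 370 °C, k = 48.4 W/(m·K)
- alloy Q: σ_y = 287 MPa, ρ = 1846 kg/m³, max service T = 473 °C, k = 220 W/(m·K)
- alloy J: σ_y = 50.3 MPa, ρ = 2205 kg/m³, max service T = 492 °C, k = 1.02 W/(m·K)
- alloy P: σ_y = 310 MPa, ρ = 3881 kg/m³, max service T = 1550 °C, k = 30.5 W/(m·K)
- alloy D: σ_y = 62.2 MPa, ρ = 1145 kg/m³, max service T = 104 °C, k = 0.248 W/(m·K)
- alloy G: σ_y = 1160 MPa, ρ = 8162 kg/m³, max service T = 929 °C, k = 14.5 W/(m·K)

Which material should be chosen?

Screen on constraints: max service T ≥ 246 °C; k ≥ 0.229 W/(m·K). Survivors: alloy H, alloy Q, alloy J, alloy P, alloy G.
Computing M directly (units already consistent):
  alloy Q: M = 155 kN·m/kg
  alloy G: M = 142 kN·m/kg
  alloy P: M = 79.9 kN·m/kg
  alloy H: M = 40.4 kN·m/kg
  alloy J: M = 22.8 kN·m/kg
Alloy Q ranks first.

alloy Q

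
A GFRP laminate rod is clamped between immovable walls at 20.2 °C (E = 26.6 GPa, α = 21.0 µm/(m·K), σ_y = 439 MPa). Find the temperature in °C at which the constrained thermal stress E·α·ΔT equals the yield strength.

E·α·ΔT = 439.0 MPa ⇒ ΔT = 439.0 / (26.60×10³ × 21.0×10⁻⁶) = 785.9 K.
T = 20.2 + 785.9 = 806.1 °C.

806 °C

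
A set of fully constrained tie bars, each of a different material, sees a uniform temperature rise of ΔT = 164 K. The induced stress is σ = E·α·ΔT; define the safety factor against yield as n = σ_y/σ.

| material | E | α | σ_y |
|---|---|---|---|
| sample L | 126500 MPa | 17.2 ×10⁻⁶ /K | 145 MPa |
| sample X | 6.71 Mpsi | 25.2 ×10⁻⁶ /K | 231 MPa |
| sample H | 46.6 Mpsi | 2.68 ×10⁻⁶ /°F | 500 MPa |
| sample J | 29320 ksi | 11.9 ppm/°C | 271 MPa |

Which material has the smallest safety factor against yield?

sample L

Per material, after unit conversion:
  sample L: E = 126.5, α = 17.2, σ_y = 145.0 → σ = 357 MPa, n = 0.406
  sample X: E = 46.26, α = 25.2, σ_y = 231.0 → σ = 191 MPa, n = 1.21
  sample H: E = 321.3, α = 4.82, σ_y = 500.0 → σ = 254 MPa, n = 1.97
  sample J: E = 202.2, α = 11.9, σ_y = 271.0 → σ = 395 MPa, n = 0.687
Smallest n: sample L with n = 0.406.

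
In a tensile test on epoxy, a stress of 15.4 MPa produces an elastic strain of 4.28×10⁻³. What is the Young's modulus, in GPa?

3.60 GPa

E = σ/ε = 15.4 MPa / 4.28×10⁻³ = 3598 MPa = 3.60 GPa.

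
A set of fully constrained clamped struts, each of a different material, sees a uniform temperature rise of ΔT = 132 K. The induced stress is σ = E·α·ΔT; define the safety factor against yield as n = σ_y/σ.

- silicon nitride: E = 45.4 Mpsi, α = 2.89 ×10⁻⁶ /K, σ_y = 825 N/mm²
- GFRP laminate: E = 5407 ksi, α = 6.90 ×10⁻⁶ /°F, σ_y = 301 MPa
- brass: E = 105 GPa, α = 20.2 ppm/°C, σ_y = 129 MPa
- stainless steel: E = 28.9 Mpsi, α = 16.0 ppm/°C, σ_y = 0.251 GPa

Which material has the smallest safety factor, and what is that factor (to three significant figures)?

brass, n = 0.461

Per material, after unit conversion:
  silicon nitride: E = 313.0, α = 2.89, σ_y = 825.0 → σ = 119 MPa, n = 6.91
  GFRP laminate: E = 37.28, α = 12.4, σ_y = 301.0 → σ = 61.1 MPa, n = 4.92
  brass: E = 105.0, α = 20.2, σ_y = 129.0 → σ = 280 MPa, n = 0.461
  stainless steel: E = 199.3, α = 16.0, σ_y = 251.0 → σ = 421 MPa, n = 0.596
Brass has the lowest safety factor, n = 0.461.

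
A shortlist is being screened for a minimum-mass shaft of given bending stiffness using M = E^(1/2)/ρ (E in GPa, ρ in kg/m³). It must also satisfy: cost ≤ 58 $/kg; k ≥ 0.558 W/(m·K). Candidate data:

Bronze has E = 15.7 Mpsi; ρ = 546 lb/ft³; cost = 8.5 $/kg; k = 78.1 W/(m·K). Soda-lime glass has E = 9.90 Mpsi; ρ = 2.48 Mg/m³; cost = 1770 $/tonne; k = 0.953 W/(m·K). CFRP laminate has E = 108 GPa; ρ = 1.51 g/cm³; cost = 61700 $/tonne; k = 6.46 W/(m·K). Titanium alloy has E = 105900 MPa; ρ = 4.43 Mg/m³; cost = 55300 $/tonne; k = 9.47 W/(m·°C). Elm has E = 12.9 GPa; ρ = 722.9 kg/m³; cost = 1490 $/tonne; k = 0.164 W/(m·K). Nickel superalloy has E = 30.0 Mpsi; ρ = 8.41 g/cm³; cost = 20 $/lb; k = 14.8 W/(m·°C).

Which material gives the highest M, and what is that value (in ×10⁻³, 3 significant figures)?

soda-lime glass, M = 3.33×10⁻³

Screen on constraints: cost ≤ 58 $/kg; k ≥ 0.558 W/(m·K). Survivors: bronze, soda-lime glass, titanium alloy, nickel superalloy.
Normalizing units and computing the index:
  bronze: E = 108.2 GPa, ρ = 8746 kg/m³
  soda-lime glass: E = 68.26 GPa, ρ = 2480 kg/m³
  titanium alloy: E = 105.9 GPa, ρ = 4430 kg/m³
  nickel superalloy: E = 206.8 GPa, ρ = 8410 kg/m³
  soda-lime glass: M = 3.33×10⁻³
  titanium alloy: M = 2.32×10⁻³
  nickel superalloy: M = 1.71×10⁻³
  bronze: M = 1.19×10⁻³
Soda-lime glass has the largest M.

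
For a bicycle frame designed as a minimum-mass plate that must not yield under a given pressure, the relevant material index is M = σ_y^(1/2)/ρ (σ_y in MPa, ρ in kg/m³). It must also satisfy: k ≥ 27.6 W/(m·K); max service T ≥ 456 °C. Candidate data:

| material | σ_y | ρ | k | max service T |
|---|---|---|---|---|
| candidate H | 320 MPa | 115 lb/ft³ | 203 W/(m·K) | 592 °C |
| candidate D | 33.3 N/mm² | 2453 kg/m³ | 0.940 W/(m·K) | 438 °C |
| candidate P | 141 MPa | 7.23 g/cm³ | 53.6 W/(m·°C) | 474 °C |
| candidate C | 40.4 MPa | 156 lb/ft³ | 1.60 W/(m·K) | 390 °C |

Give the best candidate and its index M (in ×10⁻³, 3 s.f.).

candidate H, M = 9.71×10⁻³

Screen on constraints: k ≥ 27.6 W/(m·K); max service T ≥ 456 °C. Survivors: candidate H, candidate P.
Convert each candidate to consistent units, then evaluate M:
  candidate H: σ_y = 320.0 MPa, ρ = 1842 kg/m³
  candidate P: σ_y = 141.0 MPa, ρ = 7230 kg/m³
  candidate H: M = 9.71×10⁻³
  candidate P: M = 1.64×10⁻³
Highest index: candidate H.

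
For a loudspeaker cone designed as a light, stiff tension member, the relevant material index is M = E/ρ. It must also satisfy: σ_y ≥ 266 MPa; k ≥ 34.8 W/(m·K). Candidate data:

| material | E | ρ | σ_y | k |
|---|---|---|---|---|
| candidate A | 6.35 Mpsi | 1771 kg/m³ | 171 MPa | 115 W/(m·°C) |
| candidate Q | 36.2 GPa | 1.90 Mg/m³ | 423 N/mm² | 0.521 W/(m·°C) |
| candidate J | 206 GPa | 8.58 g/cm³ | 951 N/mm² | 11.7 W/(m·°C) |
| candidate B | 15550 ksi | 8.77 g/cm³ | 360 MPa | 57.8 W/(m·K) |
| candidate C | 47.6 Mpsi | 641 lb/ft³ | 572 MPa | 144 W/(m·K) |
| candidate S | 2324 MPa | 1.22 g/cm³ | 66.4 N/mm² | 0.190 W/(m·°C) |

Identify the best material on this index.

Screen on constraints: σ_y ≥ 266 MPa; k ≥ 34.8 W/(m·K). Survivors: candidate B, candidate C.
Convert each candidate to consistent units, then evaluate M:
  candidate B: E = 107.2 GPa, ρ = 8770 kg/m³
  candidate C: E = 328.2 GPa, ρ = 10270 kg/m³
  candidate C: M = 32.0 MN·m/kg
  candidate B: M = 12.2 MN·m/kg
The maximum is for candidate C.

candidate C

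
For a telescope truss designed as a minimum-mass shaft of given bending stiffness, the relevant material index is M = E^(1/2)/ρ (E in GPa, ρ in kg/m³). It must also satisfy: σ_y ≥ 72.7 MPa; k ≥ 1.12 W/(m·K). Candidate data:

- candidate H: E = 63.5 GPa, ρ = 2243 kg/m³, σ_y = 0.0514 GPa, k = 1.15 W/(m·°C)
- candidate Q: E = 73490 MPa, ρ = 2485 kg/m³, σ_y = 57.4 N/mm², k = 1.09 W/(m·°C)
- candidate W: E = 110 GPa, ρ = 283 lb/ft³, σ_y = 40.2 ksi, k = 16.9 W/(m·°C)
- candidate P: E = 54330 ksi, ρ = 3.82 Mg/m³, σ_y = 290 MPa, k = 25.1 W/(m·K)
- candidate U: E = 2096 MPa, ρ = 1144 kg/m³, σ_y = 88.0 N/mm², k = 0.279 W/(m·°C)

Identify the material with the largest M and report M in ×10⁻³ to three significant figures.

candidate P, M = 5.07×10⁻³

Screen on constraints: σ_y ≥ 72.7 MPa; k ≥ 1.12 W/(m·K). Survivors: candidate W, candidate P.
In SI units:
  candidate W: E = 110.0 GPa, ρ = 4533 kg/m³
  candidate P: E = 374.6 GPa, ρ = 3820 kg/m³
  candidate P: M = 5.07×10⁻³
  candidate W: M = 2.31×10⁻³
Candidate P has the largest M.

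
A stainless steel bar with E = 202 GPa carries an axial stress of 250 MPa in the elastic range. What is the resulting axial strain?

ε = σ/E = 250 / 202000 = 1.24×10⁻³.

1.24×10⁻³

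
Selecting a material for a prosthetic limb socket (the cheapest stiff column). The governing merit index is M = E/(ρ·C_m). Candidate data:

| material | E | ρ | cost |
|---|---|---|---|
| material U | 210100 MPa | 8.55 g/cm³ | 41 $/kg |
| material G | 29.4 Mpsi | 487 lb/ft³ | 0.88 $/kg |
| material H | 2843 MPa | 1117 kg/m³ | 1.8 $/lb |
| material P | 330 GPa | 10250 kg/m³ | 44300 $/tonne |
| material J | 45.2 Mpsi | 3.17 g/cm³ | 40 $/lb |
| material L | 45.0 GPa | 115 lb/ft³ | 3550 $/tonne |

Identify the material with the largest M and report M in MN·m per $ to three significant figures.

After converting to SI:
  material U: E = 210.1 GPa, ρ = 8550 kg/m³, cost = 41.00 $/kg
  material G: E = 202.7 GPa, ρ = 7801 kg/m³, cost = 0.8800 $/kg
  material H: E = 2.843 GPa, ρ = 1117 kg/m³, cost = 3.968 $/kg
  material P: E = 330.0 GPa, ρ = 10250 kg/m³, cost = 44.30 $/kg
  material J: E = 311.6 GPa, ρ = 3170 kg/m³, cost = 88.18 $/kg
  material L: E = 45.00 GPa, ρ = 1842 kg/m³, cost = 3.550 $/kg
  material G: M = 29.5 MN·m per $
  material L: M = 6.88 MN·m per $
  material J: M = 1.11 MN·m per $
  material P: M = 0.727 MN·m per $
  material H: M = 0.641 MN·m per $
  material U: M = 0.599 MN·m per $
Material G has the largest M.

material G, M = 29.5 MN·m per $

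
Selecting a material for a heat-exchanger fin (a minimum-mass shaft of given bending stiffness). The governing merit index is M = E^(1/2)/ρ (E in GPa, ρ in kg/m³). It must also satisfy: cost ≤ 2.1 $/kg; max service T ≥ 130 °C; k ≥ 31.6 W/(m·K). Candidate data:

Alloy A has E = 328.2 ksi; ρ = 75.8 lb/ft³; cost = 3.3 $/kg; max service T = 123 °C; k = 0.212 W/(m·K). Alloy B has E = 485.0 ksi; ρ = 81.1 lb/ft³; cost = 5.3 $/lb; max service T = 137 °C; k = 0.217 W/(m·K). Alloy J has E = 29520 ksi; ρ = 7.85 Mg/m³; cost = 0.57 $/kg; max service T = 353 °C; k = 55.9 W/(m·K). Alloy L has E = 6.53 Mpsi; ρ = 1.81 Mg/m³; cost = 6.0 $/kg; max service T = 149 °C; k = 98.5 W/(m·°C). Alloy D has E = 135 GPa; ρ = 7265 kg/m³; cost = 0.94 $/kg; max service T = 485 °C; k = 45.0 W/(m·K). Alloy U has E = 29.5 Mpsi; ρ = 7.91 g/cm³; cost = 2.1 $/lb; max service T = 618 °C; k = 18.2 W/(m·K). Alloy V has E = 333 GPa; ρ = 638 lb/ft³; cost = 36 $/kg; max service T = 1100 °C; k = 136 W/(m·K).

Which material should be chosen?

alloy J

Screen on constraints: cost ≤ 2.1 $/kg; max service T ≥ 130 °C; k ≥ 31.6 W/(m·K). Survivors: alloy J, alloy D.
Normalizing units and computing the index:
  alloy J: E = 203.5 GPa, ρ = 7850 kg/m³
  alloy D: E = 135.0 GPa, ρ = 7265 kg/m³
  alloy J: M = 1.82×10⁻³
  alloy D: M = 1.60×10⁻³
Alloy J has the largest M.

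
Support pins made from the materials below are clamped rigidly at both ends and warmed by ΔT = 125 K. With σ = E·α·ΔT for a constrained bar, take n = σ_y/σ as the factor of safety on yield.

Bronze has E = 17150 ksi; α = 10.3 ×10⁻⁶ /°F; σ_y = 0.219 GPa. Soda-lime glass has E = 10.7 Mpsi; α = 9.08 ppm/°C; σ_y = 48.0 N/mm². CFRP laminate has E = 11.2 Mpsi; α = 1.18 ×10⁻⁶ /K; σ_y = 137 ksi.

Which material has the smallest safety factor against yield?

With everything in SI (GPa, ×10⁻⁶/K, MPa):
  bronze: E = 118.2, α = 18.5, σ_y = 219.0 → σ = 274 MPa, n = 0.799
  soda-lime glass: E = 73.77, α = 9.08, σ_y = 48.00 → σ = 83.7 MPa, n = 0.573
  CFRP laminate: E = 77.22, α = 1.18, σ_y = 944.6 → σ = 11.4 MPa, n = 82.9
Smallest n: soda-lime glass with n = 0.573.

soda-lime glass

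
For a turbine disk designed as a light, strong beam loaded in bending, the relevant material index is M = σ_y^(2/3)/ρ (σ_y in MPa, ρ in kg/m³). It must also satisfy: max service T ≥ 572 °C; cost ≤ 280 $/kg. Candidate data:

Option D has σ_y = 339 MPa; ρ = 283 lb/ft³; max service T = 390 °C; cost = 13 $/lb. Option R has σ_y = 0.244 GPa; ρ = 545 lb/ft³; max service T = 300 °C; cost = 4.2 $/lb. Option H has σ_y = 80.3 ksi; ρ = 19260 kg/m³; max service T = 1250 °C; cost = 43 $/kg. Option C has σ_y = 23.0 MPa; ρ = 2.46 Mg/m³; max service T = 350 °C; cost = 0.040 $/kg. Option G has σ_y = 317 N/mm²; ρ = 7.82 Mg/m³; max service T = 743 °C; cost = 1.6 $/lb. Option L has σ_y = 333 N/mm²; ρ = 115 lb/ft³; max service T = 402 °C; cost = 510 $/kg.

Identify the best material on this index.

option G

Screen on constraints: max service T ≥ 572 °C; cost ≤ 280 $/kg. Survivors: option H, option G.
Putting every candidate on a common basis:
  option H: σ_y = 553.6 MPa, ρ = 19260 kg/m³
  option G: σ_y = 317.0 MPa, ρ = 7820 kg/m³
  option G: M = 5.95×10⁻³
  option H: M = 3.50×10⁻³
The maximum is for option G.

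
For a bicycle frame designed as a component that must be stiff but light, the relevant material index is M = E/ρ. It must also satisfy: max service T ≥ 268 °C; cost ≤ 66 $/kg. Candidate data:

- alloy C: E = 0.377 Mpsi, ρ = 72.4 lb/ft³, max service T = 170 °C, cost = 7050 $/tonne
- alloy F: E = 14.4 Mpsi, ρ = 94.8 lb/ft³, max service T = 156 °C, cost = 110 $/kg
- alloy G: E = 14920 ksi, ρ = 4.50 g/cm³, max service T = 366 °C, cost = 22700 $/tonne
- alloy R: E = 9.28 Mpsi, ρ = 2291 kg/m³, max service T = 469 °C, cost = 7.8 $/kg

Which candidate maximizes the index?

alloy R

Screen on constraints: max service T ≥ 268 °C; cost ≤ 66 $/kg. Survivors: alloy G, alloy R.
Putting every candidate on a common basis:
  alloy G: E = 102.9 GPa, ρ = 4500 kg/m³
  alloy R: E = 63.98 GPa, ρ = 2291 kg/m³
  alloy R: M = 27.9 MN·m/kg
  alloy G: M = 22.9 MN·m/kg
The maximum is for alloy R.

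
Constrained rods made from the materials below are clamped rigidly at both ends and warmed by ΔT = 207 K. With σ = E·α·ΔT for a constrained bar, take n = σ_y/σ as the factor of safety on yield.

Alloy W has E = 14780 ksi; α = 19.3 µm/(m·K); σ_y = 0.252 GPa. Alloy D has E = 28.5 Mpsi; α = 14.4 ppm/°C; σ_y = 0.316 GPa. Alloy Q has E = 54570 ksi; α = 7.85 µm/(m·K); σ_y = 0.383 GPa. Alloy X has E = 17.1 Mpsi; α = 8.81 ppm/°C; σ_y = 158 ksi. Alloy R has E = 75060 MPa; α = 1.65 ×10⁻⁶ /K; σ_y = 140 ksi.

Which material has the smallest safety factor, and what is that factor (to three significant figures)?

In consistent units (E in GPa, α in ×10⁻⁶/K, σ_y in MPa):
  alloy W: E = 101.9, α = 19.3, σ_y = 252.0 → σ = 407 MPa, n = 0.619
  alloy D: E = 196.5, α = 14.4, σ_y = 316.0 → σ = 586 MPa, n = 0.539
  alloy Q: E = 376.2, α = 7.85, σ_y = 383.0 → σ = 611 MPa, n = 0.626
  alloy X: E = 117.9, α = 8.81, σ_y = 1089 → σ = 215 MPa, n = 5.07
  alloy R: E = 75.06, α = 1.65, σ_y = 965.3 → σ = 25.6 MPa, n = 37.7
Alloy D has the lowest safety factor, n = 0.539.

alloy D, n = 0.539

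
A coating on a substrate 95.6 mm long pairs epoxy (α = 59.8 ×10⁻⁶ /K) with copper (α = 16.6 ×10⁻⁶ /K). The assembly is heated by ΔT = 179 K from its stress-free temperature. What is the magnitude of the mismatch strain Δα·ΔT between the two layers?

Δα = |59.8 − 16.6|×10⁻⁶/K = 43.2×10⁻⁶/K.
Mismatch strain = Δα·ΔT = 43.2×10⁻⁶ × 179.0 = 7.73×10⁻³.

7.73×10⁻³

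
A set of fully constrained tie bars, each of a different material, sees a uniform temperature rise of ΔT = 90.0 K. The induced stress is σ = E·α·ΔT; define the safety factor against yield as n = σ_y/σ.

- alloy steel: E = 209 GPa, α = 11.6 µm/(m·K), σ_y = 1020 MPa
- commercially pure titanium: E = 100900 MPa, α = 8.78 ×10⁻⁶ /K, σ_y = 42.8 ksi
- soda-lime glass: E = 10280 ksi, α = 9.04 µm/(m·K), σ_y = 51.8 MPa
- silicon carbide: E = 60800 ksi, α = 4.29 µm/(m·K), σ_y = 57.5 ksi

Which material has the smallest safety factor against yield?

Converting E to GPa, α to ×10⁻⁶/K, σ_y to MPa, then σ and n for each:
  alloy steel: E = 209.0, α = 11.6, σ_y = 1020 → σ = 218 MPa, n = 4.67
  commercially pure titanium: E = 100.9, α = 8.78, σ_y = 295.1 → σ = 79.7 MPa, n = 3.70
  soda-lime glass: E = 70.88, α = 9.04, σ_y = 51.80 → σ = 57.7 MPa, n = 0.898
  silicon carbide: E = 419.2, α = 4.29, σ_y = 396.4 → σ = 162 MPa, n = 2.45
The minimum is soda-lime glass at n = 0.898.

soda-lime glass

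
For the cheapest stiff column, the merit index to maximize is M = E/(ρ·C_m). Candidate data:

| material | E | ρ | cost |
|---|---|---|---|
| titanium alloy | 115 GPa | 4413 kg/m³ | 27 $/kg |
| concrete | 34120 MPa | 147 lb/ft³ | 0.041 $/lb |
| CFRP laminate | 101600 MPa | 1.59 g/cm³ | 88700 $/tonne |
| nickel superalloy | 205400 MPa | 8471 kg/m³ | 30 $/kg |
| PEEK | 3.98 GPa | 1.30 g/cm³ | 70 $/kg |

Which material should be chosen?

Convert each candidate to consistent units, then evaluate M:
  titanium alloy: E = 115.0 GPa, ρ = 4413 kg/m³, cost = 27.00 $/kg
  concrete: E = 34.12 GPa, ρ = 2355 kg/m³, cost = 0.09039 $/kg
  CFRP laminate: E = 101.6 GPa, ρ = 1590 kg/m³, cost = 88.70 $/kg
  nickel superalloy: E = 205.4 GPa, ρ = 8471 kg/m³, cost = 30.00 $/kg
  PEEK: E = 3.980 GPa, ρ = 1300 kg/m³, cost = 70.00 $/kg
  concrete: M = 160 MN·m per $
  titanium alloy: M = 0.965 MN·m per $
  nickel superalloy: M = 0.808 MN·m per $
  CFRP laminate: M = 0.720 MN·m per $
  PEEK: M = 0.0437 MN·m per $
Highest index: concrete.

concrete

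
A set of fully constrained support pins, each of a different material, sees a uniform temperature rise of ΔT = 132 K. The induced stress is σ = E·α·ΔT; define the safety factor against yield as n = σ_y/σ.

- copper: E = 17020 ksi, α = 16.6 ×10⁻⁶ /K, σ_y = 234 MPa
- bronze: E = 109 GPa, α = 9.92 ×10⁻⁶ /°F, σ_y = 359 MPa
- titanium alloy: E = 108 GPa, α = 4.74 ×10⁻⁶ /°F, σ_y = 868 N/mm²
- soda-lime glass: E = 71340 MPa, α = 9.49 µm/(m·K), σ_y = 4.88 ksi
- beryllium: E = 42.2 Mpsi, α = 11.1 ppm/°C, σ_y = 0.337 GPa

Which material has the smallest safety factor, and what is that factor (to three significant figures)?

soda-lime glass, n = 0.377

Converting E to GPa, α to ×10⁻⁶/K, σ_y to MPa, then σ and n for each:
  copper: E = 117.3, α = 16.6, σ_y = 234.0 → σ = 257 MPa, n = 0.910
  bronze: E = 109.0, α = 17.9, σ_y = 359.0 → σ = 257 MPa, n = 1.40
  titanium alloy: E = 108.0, α = 8.53, σ_y = 868.0 → σ = 122 MPa, n = 7.14
  soda-lime glass: E = 71.34, α = 9.49, σ_y = 33.65 → σ = 89.4 MPa, n = 0.377
  beryllium: E = 291.0, α = 11.1, σ_y = 337.0 → σ = 426 MPa, n = 0.790
The minimum is soda-lime glass at n = 0.377.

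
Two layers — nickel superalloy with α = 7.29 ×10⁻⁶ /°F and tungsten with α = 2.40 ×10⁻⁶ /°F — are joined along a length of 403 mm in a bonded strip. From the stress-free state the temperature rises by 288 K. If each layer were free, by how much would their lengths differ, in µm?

nickel superalloy: α = 7.29×10⁻⁶/°F × 9/5 = 13.1×10⁻⁶/K.
tungsten: α = 2.40×10⁻⁶/°F × 9/5 = 4.32×10⁻⁶/K.
Δα = |13.1 − 4.32|×10⁻⁶/K = 8.80×10⁻⁶/K.
ΔL_mismatch = Δα·L·ΔT = 8.80×10⁻⁶ × 403.0 mm × 288.0 K = 1020 µm.

1020 µm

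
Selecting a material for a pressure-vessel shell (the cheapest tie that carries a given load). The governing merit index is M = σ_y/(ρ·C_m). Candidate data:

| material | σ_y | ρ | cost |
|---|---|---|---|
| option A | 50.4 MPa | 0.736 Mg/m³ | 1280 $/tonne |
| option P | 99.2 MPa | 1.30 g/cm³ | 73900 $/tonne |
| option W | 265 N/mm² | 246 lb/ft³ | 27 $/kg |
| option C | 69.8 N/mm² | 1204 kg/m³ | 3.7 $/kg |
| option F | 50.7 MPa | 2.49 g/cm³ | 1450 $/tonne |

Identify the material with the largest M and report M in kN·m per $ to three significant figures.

option A, M = 53.5 kN·m per $

Convert each candidate to consistent units, then evaluate M:
  option A: σ_y = 50.40 MPa, ρ = 736.0 kg/m³, cost = 1.280 $/kg
  option P: σ_y = 99.20 MPa, ρ = 1300 kg/m³, cost = 73.90 $/kg
  option W: σ_y = 265.0 MPa, ρ = 3941 kg/m³, cost = 27.00 $/kg
  option C: σ_y = 69.80 MPa, ρ = 1204 kg/m³, cost = 3.700 $/kg
  option F: σ_y = 50.70 MPa, ρ = 2490 kg/m³, cost = 1.450 $/kg
  option A: M = 53.5 kN·m per $
  option C: M = 15.7 kN·m per $
  option F: M = 14.0 kN·m per $
  option W: M = 2.49 kN·m per $
  option P: M = 1.03 kN·m per $
Highest index: option A.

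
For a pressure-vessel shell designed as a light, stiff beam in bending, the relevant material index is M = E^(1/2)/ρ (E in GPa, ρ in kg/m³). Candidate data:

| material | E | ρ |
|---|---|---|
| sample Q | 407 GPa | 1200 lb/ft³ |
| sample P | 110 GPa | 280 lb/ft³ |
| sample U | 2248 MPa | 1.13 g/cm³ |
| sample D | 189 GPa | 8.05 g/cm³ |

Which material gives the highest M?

sample P

In SI units:
  sample Q: E = 407.0 GPa, ρ = 19220 kg/m³
  sample P: E = 110.0 GPa, ρ = 4485 kg/m³
  sample U: E = 2.248 GPa, ρ = 1130 kg/m³
  sample D: E = 189.0 GPa, ρ = 8050 kg/m³
  sample P: M = 2.34×10⁻³
  sample D: M = 1.71×10⁻³
  sample U: M = 1.33×10⁻³
  sample Q: M = 1.05×10⁻³
The maximum is for sample P.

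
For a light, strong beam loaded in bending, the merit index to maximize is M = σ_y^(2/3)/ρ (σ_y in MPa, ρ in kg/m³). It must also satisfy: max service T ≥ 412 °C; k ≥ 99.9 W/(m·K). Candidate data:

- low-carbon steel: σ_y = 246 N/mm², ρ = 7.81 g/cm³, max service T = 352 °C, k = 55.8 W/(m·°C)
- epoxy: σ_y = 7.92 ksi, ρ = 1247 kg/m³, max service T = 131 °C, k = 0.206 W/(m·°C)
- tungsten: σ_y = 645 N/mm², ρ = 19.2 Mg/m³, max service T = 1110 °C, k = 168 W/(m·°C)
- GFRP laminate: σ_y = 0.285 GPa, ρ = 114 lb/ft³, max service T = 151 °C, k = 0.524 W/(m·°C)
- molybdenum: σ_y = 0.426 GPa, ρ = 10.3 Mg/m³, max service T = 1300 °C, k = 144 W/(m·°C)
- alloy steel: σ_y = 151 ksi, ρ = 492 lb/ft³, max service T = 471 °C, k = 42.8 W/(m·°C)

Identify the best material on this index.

Screen on constraints: max service T ≥ 412 °C; k ≥ 99.9 W/(m·K). Survivors: tungsten, molybdenum.
After converting to SI:
  tungsten: σ_y = 645.0 MPa, ρ = 19200 kg/m³
  molybdenum: σ_y = 426.0 MPa, ρ = 10300 kg/m³
  molybdenum: M = 5.50×10⁻³
  tungsten: M = 3.89×10⁻³
Molybdenum ranks first.

molybdenum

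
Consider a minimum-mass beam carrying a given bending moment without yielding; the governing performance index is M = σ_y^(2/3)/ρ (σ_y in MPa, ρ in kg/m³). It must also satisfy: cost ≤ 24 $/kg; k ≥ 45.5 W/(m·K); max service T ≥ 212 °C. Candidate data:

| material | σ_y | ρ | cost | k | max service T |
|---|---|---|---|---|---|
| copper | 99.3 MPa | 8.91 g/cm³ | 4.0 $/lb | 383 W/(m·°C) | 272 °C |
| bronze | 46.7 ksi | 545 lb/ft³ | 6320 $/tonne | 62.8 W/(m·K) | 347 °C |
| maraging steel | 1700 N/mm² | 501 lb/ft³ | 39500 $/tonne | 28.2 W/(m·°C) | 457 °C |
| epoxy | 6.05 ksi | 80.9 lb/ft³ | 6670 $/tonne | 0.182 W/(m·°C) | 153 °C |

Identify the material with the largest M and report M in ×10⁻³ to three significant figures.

bronze, M = 5.38×10⁻³

Screen on constraints: cost ≤ 24 $/kg; k ≥ 45.5 W/(m·K); max service T ≥ 212 °C. Survivors: copper, bronze.
Putting every candidate on a common basis:
  copper: σ_y = 99.30 MPa, ρ = 8910 kg/m³
  bronze: σ_y = 322.0 MPa, ρ = 8730 kg/m³
  bronze: M = 5.38×10⁻³
  copper: M = 2.41×10⁻³
Bronze ranks first.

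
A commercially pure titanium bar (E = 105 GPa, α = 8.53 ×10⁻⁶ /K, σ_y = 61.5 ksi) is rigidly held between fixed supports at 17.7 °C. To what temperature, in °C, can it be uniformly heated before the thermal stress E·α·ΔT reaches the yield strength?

σ_y = 61.5 ksi = 424.0 MPa.
E·α·ΔT = 424.0 MPa ⇒ ΔT = 424.0 / (105.0×10³ × 8.53×10⁻⁶) = 473.4 K.
T = 17.7 + 473.4 = 491.1 °C.

491 °C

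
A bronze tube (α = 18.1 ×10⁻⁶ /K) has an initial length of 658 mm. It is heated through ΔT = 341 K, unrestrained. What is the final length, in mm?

662.06 mm

ΔL = α·L₀·ΔT = 18.1×10⁻⁶ × 658 mm × 341.0 K = 4.06 mm.
L = L₀ + ΔL = 658 + 4.06 = 662.06 mm.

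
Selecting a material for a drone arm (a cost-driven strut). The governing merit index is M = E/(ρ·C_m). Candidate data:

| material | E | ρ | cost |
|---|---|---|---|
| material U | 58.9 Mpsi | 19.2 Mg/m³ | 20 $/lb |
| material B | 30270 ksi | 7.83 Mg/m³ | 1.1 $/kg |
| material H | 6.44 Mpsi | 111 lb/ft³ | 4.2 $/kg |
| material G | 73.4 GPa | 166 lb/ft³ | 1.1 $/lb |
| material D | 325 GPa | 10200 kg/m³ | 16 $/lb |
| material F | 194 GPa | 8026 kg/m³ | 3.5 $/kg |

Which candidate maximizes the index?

Normalizing units and computing the index:
  material U: E = 406.1 GPa, ρ = 19200 kg/m³, cost = 44.09 $/kg
  material B: E = 208.7 GPa, ρ = 7830 kg/m³, cost = 1.100 $/kg
  material H: E = 44.40 GPa, ρ = 1778 kg/m³, cost = 4.200 $/kg
  material G: E = 73.40 GPa, ρ = 2659 kg/m³, cost = 2.425 $/kg
  material D: E = 325.0 GPa, ρ = 10200 kg/m³, cost = 35.27 $/kg
  material F: E = 194.0 GPa, ρ = 8026 kg/m³, cost = 3.500 $/kg
  material B: M = 24.2 MN·m per $
  material G: M = 11.4 MN·m per $
  material F: M = 6.91 MN·m per $
  material H: M = 5.95 MN·m per $
  material D: M = 0.903 MN·m per $
  material U: M = 0.480 MN·m per $
Material B ranks first.

material B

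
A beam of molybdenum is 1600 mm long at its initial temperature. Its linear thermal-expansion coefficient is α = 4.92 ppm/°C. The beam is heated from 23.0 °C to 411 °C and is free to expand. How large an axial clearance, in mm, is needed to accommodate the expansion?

ΔT = 411 − 23.0 = 388.0 K.
ΔL = α·L₀·ΔT = 4.92×10⁻⁶ × 1600 mm × 388.0 K = 3.05 mm.

3.05 mm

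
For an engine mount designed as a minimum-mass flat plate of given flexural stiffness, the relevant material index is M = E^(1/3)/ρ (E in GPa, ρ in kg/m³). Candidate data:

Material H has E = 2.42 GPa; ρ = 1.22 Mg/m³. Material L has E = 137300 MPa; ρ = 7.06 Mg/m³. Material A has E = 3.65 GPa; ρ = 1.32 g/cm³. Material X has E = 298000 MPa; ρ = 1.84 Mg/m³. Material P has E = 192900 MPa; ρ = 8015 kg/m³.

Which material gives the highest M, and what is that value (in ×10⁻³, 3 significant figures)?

Putting every candidate on a common basis:
  material H: E = 2.420 GPa, ρ = 1220 kg/m³
  material L: E = 137.3 GPa, ρ = 7060 kg/m³
  material A: E = 3.650 GPa, ρ = 1320 kg/m³
  material X: E = 298.0 GPa, ρ = 1840 kg/m³
  material P: E = 192.9 GPa, ρ = 8015 kg/m³
  material X: M = 3.63×10⁻³
  material A: M = 1.17×10⁻³
  material H: M = 1.10×10⁻³
  material L: M = 0.731×10⁻³
  material P: M = 0.721×10⁻³
Material X ranks first.

material X, M = 3.63×10⁻³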